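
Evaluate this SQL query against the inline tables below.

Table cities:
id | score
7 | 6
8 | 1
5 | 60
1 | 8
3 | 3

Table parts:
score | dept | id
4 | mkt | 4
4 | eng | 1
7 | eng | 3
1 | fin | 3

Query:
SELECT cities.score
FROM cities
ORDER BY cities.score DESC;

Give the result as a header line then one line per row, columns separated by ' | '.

== RESULT ==
cities.score
60
8
6
3
1

Derivation:
After SELECT (5 rows):
cities.score
6
1
60
8
3
After ORDER BY (5 rows):
cities.score
60
8
6
3
1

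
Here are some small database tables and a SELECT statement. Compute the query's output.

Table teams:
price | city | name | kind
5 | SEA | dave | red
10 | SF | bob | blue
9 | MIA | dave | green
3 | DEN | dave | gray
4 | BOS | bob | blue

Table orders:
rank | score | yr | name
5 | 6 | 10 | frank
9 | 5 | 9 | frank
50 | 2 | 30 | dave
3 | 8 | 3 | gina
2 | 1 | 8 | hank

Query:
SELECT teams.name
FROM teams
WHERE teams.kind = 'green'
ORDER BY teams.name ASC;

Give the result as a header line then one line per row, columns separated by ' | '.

== RESULT ==
teams.name
dave

Derivation:
After WHERE (1 rows):
teams.price | teams.city | teams.name | teams.kind
9 | MIA | dave | green
After SELECT (1 rows):
teams.name
dave
After ORDER BY (1 rows):
teams.name
dave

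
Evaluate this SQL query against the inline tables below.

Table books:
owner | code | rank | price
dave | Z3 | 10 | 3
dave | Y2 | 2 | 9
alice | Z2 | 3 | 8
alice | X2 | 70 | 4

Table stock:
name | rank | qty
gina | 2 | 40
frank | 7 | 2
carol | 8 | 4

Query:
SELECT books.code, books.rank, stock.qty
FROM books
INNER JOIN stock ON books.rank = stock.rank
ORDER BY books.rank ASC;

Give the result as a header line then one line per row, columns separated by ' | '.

After JOIN stock (1 rows):
books.owner | books.code | books.rank | books.price | stock.name | stock.rank | stock.qty
dave | Y2 | 2 | 9 | gina | 2 | 40
After SELECT (1 rows):
books.code | books.rank | stock.qty
Y2 | 2 | 40
After ORDER BY (1 rows):
books.code | books.rank | stock.qty
Y2 | 2 | 40

== RESULT ==
books.code | books.rank | stock.qty
Y2 | 2 | 40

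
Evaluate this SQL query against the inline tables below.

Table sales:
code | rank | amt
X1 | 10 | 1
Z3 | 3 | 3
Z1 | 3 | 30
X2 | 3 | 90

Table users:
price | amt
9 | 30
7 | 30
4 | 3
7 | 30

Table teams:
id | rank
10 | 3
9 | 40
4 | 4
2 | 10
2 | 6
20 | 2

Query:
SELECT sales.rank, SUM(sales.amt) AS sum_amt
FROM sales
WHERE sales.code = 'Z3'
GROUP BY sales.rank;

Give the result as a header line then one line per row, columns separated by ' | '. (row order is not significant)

== RESULT ==
sales.rank | sum_amt
3 | 3

Derivation:
After WHERE (1 rows):
sales.code | sales.rank | sales.amt
Z3 | 3 | 3
After GROUP BY (1 rows):
sales.rank | sum_amt
3 | 3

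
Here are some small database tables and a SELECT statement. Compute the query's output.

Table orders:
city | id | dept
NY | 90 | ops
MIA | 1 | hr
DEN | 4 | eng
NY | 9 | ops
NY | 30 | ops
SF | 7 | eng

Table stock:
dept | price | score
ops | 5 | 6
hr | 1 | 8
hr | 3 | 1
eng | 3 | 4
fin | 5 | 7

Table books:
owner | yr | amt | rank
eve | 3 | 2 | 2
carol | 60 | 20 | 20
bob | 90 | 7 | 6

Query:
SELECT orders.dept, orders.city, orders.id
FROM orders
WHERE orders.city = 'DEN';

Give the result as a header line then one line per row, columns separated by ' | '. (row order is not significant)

After WHERE (1 rows):
orders.city | orders.id | orders.dept
DEN | 4 | eng
After SELECT (1 rows):
orders.dept | orders.city | orders.id
eng | DEN | 4

== RESULT ==
orders.dept | orders.city | orders.id
eng | DEN | 4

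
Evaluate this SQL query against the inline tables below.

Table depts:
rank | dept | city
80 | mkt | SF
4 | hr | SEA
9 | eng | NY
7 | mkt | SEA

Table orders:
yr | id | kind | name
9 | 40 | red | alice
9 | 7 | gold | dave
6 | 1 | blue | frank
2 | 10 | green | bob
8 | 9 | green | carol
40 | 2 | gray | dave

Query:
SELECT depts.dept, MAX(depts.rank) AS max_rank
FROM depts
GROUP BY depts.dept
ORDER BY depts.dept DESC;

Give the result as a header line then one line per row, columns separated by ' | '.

After GROUP BY (3 rows):
depts.dept | max_rank
mkt | 80
hr | 4
eng | 9
After ORDER BY (3 rows):
depts.dept | max_rank
mkt | 80
hr | 4
eng | 9

== RESULT ==
depts.dept | max_rank
mkt | 80
hr | 4
eng | 9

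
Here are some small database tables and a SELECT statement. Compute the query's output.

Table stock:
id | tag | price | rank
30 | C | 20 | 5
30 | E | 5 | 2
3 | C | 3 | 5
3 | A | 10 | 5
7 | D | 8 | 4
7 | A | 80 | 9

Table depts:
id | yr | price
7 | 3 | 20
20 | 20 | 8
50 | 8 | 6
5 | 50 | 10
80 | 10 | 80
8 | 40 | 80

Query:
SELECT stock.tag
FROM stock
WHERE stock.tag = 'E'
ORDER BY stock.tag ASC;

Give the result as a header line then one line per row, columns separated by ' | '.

After WHERE (1 rows):
stock.id | stock.tag | stock.price | stock.rank
30 | E | 5 | 2
After SELECT (1 rows):
stock.tag
E
After ORDER BY (1 rows):
stock.tag
E

== RESULT ==
stock.tag
E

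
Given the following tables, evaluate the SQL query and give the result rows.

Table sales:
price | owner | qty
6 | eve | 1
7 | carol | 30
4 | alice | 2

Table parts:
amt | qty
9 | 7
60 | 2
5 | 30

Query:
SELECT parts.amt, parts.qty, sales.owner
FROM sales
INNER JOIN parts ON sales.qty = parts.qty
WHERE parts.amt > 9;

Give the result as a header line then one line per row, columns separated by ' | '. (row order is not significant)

== RESULT ==
parts.amt | parts.qty | sales.owner
60 | 2 | alice

Derivation:
After JOIN parts (2 rows):
sales.price | sales.owner | sales.qty | parts.amt | parts.qty
7 | carol | 30 | 5 | 30
4 | alice | 2 | 60 | 2
After WHERE (1 rows):
sales.price | sales.owner | sales.qty | parts.amt | parts.qty
4 | alice | 2 | 60 | 2
After SELECT (1 rows):
parts.amt | parts.qty | sales.owner
60 | 2 | alice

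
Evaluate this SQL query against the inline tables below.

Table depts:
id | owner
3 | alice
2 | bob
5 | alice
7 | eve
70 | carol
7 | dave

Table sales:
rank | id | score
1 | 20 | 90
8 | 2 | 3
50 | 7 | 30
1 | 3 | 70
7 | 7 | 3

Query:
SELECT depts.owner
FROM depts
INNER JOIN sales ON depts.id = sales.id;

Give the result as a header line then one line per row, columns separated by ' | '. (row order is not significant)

== RESULT ==
depts.owner
alice
bob
eve
eve
dave
dave

Derivation:
After JOIN sales (6 rows):
depts.id | depts.owner | sales.rank | sales.id | sales.score
3 | alice | 1 | 3 | 70
2 | bob | 8 | 2 | 3
7 | eve | 50 | 7 | 30
7 | eve | 7 | 7 | 3
7 | dave | 50 | 7 | 30
7 | dave | 7 | 7 | 3
After SELECT (6 rows):
depts.owner
alice
bob
eve
eve
dave
dave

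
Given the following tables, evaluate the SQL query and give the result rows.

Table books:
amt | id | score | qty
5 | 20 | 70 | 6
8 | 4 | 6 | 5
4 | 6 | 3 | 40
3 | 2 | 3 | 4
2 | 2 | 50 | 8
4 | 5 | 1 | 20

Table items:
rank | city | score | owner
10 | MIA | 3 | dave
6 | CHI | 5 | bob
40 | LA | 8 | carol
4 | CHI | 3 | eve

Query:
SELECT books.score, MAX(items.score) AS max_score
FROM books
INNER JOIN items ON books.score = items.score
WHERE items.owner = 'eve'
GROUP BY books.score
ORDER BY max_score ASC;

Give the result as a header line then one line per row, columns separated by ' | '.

After JOIN items (4 rows):
books.amt | books.id | books.score | books.qty | items.rank | items.city | items.score | items.owner
4 | 6 | 3 | 40 | 10 | MIA | 3 | dave
4 | 6 | 3 | 40 | 4 | CHI | 3 | eve
3 | 2 | 3 | 4 | 10 | MIA | 3 | dave
3 | 2 | 3 | 4 | 4 | CHI | 3 | eve
After WHERE (2 rows):
books.amt | books.id | books.score | books.qty | items.rank | items.city | items.score | items.owner
4 | 6 | 3 | 40 | 4 | CHI | 3 | eve
3 | 2 | 3 | 4 | 4 | CHI | 3 | eve
After GROUP BY (1 rows):
books.score | max_score
3 | 3
After ORDER BY (1 rows):
books.score | max_score
3 | 3

== RESULT ==
books.score | max_score
3 | 3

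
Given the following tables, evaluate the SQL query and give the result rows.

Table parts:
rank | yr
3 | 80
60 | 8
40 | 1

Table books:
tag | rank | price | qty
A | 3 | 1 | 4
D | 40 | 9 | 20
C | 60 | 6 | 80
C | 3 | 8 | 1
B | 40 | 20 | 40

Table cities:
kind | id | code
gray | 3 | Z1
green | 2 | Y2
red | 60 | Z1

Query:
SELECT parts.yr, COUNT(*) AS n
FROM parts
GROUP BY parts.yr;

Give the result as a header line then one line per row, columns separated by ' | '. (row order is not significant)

After GROUP BY (3 rows):
parts.yr | n
80 | 1
8 | 1
1 | 1

== RESULT ==
parts.yr | n
80 | 1
8 | 1
1 | 1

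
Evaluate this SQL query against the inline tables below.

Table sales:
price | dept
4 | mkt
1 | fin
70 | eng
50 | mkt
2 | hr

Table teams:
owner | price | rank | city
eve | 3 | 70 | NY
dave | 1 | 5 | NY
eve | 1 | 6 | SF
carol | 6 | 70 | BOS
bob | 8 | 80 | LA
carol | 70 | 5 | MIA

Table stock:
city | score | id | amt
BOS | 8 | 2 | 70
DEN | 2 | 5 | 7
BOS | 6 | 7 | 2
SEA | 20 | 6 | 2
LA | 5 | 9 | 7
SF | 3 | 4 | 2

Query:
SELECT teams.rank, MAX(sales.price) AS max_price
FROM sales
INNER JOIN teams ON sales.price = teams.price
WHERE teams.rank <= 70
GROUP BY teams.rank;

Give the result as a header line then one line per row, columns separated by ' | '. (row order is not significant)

After JOIN teams (3 rows):
sales.price | sales.dept | teams.owner | teams.price | teams.rank | teams.city
1 | fin | dave | 1 | 5 | NY
1 | fin | eve | 1 | 6 | SF
70 | eng | carol | 70 | 5 | MIA
After WHERE (3 rows):
sales.price | sales.dept | teams.owner | teams.price | teams.rank | teams.city
1 | fin | dave | 1 | 5 | NY
1 | fin | eve | 1 | 6 | SF
70 | eng | carol | 70 | 5 | MIA
After GROUP BY (2 rows):
teams.rank | max_price
5 | 70
6 | 1

== RESULT ==
teams.rank | max_price
5 | 70
6 | 1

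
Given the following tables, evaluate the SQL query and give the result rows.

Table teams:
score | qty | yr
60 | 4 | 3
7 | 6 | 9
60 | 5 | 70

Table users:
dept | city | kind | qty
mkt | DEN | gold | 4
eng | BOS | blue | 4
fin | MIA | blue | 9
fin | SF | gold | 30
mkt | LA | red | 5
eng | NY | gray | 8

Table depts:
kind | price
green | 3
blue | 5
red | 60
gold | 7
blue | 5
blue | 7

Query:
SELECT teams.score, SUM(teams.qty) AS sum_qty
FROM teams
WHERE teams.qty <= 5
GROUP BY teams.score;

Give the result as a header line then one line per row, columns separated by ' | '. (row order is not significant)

== RESULT ==
teams.score | sum_qty
60 | 9

Derivation:
After WHERE (2 rows):
teams.score | teams.qty | teams.yr
60 | 4 | 3
60 | 5 | 70
After GROUP BY (1 rows):
teams.score | sum_qty
60 | 9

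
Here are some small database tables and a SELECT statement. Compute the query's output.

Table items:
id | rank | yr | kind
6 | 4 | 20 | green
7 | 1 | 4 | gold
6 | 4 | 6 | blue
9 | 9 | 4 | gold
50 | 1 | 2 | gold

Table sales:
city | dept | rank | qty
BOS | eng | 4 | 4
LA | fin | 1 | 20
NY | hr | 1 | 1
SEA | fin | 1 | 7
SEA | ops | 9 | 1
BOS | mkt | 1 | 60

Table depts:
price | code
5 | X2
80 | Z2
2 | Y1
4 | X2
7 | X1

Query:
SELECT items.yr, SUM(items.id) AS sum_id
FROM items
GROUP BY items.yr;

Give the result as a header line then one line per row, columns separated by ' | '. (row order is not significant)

== RESULT ==
items.yr | sum_id
20 | 6
4 | 16
6 | 6
2 | 50

Derivation:
After GROUP BY (4 rows):
items.yr | sum_id
20 | 6
4 | 16
6 | 6
2 | 50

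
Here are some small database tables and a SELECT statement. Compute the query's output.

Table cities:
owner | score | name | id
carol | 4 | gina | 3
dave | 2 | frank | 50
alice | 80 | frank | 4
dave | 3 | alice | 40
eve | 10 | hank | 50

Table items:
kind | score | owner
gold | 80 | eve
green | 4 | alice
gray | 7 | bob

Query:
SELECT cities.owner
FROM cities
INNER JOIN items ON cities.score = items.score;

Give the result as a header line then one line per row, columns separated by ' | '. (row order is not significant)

After JOIN items (2 rows):
cities.owner | cities.score | cities.name | cities.id | items.kind | items.score | items.owner
carol | 4 | gina | 3 | green | 4 | alice
alice | 80 | frank | 4 | gold | 80 | eve
After SELECT (2 rows):
cities.owner
carol
alice

== RESULT ==
cities.owner
carol
alice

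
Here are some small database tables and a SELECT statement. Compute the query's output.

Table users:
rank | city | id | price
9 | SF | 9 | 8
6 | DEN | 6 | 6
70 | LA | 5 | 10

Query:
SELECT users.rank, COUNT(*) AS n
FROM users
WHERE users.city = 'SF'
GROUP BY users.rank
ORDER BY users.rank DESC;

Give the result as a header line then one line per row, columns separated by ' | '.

== RESULT ==
users.rank | n
9 | 1

Derivation:
After WHERE (1 rows):
users.rank | users.city | users.id | users.price
9 | SF | 9 | 8
After GROUP BY (1 rows):
users.rank | n
9 | 1
After ORDER BY (1 rows):
users.rank | n
9 | 1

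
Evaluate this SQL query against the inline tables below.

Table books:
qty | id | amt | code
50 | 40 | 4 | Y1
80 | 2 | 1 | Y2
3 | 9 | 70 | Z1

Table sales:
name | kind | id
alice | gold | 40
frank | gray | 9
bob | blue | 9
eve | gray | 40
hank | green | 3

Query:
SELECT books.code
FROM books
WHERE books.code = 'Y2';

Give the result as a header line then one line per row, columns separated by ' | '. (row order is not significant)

After WHERE (1 rows):
books.qty | books.id | books.amt | books.code
80 | 2 | 1 | Y2
After SELECT (1 rows):
books.code
Y2

== RESULT ==
books.code
Y2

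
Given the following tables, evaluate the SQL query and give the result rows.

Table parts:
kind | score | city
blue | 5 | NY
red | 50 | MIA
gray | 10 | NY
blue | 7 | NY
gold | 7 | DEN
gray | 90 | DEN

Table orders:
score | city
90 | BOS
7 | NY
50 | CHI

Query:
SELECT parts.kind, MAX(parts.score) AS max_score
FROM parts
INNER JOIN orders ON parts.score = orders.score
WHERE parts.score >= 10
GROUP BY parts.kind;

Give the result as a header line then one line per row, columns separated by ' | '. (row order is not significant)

After JOIN orders (4 rows):
parts.kind | parts.score | parts.city | orders.score | orders.city
red | 50 | MIA | 50 | CHI
blue | 7 | NY | 7 | NY
gold | 7 | DEN | 7 | NY
gray | 90 | DEN | 90 | BOS
After WHERE (2 rows):
parts.kind | parts.score | parts.city | orders.score | orders.city
red | 50 | MIA | 50 | CHI
gray | 90 | DEN | 90 | BOS
After GROUP BY (2 rows):
parts.kind | max_score
red | 50
gray | 90

== RESULT ==
parts.kind | max_score
red | 50
gray | 90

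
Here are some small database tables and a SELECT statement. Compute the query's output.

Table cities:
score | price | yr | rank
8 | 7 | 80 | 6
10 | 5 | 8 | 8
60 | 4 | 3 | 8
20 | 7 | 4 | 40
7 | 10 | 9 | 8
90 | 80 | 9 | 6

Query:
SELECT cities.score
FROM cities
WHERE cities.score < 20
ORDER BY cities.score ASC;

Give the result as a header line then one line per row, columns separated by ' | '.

== RESULT ==
cities.score
7
8
10

Derivation:
After WHERE (3 rows):
cities.score | cities.price | cities.yr | cities.rank
8 | 7 | 80 | 6
10 | 5 | 8 | 8
7 | 10 | 9 | 8
After SELECT (3 rows):
cities.score
8
10
7
After ORDER BY (3 rows):
cities.score
7
8
10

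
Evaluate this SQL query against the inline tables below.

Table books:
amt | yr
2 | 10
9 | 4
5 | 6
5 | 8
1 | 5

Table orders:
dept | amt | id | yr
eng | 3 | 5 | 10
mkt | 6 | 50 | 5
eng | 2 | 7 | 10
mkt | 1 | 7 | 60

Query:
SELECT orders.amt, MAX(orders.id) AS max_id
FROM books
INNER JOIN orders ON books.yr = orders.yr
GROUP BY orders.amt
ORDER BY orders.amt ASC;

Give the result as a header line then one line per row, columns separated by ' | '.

== RESULT ==
orders.amt | max_id
2 | 7
3 | 5
6 | 50

Derivation:
After JOIN orders (3 rows):
books.amt | books.yr | orders.dept | orders.amt | orders.id | orders.yr
2 | 10 | eng | 3 | 5 | 10
2 | 10 | eng | 2 | 7 | 10
1 | 5 | mkt | 6 | 50 | 5
After GROUP BY (3 rows):
orders.amt | max_id
3 | 5
2 | 7
6 | 50
After ORDER BY (3 rows):
orders.amt | max_id
2 | 7
3 | 5
6 | 50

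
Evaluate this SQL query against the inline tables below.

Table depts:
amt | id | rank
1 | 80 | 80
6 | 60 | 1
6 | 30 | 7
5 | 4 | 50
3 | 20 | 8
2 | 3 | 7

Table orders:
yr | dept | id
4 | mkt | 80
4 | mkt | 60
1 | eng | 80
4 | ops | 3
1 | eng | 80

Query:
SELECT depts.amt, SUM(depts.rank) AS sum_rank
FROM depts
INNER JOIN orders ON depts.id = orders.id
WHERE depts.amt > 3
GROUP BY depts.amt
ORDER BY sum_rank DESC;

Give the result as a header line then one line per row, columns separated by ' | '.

After JOIN orders (5 rows):
depts.amt | depts.id | depts.rank | orders.yr | orders.dept | orders.id
1 | 80 | 80 | 4 | mkt | 80
1 | 80 | 80 | 1 | eng | 80
1 | 80 | 80 | 1 | eng | 80
6 | 60 | 1 | 4 | mkt | 60
2 | 3 | 7 | 4 | ops | 3
After WHERE (1 rows):
depts.amt | depts.id | depts.rank | orders.yr | orders.dept | orders.id
6 | 60 | 1 | 4 | mkt | 60
After GROUP BY (1 rows):
depts.amt | sum_rank
6 | 1
After ORDER BY (1 rows):
depts.amt | sum_rank
6 | 1

== RESULT ==
depts.amt | sum_rank
6 | 1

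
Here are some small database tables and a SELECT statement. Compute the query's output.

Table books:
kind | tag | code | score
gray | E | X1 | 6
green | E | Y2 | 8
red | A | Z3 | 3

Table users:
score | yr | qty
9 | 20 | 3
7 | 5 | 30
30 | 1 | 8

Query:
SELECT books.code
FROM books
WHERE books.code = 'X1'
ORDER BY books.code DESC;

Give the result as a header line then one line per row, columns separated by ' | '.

After WHERE (1 rows):
books.kind | books.tag | books.code | books.score
gray | E | X1 | 6
After SELECT (1 rows):
books.code
X1
After ORDER BY (1 rows):
books.code
X1

== RESULT ==
books.code
X1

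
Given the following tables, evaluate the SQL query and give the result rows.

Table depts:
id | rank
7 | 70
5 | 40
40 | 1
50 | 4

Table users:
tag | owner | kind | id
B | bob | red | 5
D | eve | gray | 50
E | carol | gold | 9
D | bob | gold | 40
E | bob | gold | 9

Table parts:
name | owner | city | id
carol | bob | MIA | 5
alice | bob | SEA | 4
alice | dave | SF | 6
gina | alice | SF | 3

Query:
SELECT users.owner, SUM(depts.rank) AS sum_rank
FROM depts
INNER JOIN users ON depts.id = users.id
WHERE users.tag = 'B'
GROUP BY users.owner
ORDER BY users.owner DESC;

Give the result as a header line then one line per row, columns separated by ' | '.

After JOIN users (3 rows):
depts.id | depts.rank | users.tag | users.owner | users.kind | users.id
5 | 40 | B | bob | red | 5
40 | 1 | D | bob | gold | 40
50 | 4 | D | eve | gray | 50
After WHERE (1 rows):
depts.id | depts.rank | users.tag | users.owner | users.kind | users.id
5 | 40 | B | bob | red | 5
After GROUP BY (1 rows):
users.owner | sum_rank
bob | 40
After ORDER BY (1 rows):
users.owner | sum_rank
bob | 40

== RESULT ==
users.owner | sum_rank
bob | 40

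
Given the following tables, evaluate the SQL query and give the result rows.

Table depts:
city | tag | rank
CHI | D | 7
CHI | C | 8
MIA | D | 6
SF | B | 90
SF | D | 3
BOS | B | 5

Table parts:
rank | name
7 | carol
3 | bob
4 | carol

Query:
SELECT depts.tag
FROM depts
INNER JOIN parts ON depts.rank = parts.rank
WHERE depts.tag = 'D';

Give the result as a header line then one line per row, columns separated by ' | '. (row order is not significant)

== RESULT ==
depts.tag
D
D

Derivation:
After JOIN parts (2 rows):
depts.city | depts.tag | depts.rank | parts.rank | parts.name
CHI | D | 7 | 7 | carol
SF | D | 3 | 3 | bob
After WHERE (2 rows):
depts.city | depts.tag | depts.rank | parts.rank | parts.name
CHI | D | 7 | 7 | carol
SF | D | 3 | 3 | bob
After SELECT (2 rows):
depts.tag
D
D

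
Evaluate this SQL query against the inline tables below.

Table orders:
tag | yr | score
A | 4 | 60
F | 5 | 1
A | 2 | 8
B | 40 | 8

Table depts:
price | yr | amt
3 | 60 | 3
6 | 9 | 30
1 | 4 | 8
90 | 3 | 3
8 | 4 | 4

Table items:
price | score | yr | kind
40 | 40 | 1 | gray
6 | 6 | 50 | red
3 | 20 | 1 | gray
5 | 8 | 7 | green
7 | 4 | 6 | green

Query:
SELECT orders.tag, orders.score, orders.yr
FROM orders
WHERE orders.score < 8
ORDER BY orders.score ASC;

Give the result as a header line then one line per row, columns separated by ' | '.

== RESULT ==
orders.tag | orders.score | orders.yr
F | 1 | 5

Derivation:
After WHERE (1 rows):
orders.tag | orders.yr | orders.score
F | 5 | 1
After SELECT (1 rows):
orders.tag | orders.score | orders.yr
F | 1 | 5
After ORDER BY (1 rows):
orders.tag | orders.score | orders.yr
F | 1 | 5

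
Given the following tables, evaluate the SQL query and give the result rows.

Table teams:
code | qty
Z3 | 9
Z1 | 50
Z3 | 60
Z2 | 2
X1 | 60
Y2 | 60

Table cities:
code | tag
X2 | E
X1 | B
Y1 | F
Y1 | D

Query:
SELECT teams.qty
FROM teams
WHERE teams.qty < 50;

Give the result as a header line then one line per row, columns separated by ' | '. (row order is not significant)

After WHERE (2 rows):
teams.code | teams.qty
Z3 | 9
Z2 | 2
After SELECT (2 rows):
teams.qty
9
2

== RESULT ==
teams.qty
9
2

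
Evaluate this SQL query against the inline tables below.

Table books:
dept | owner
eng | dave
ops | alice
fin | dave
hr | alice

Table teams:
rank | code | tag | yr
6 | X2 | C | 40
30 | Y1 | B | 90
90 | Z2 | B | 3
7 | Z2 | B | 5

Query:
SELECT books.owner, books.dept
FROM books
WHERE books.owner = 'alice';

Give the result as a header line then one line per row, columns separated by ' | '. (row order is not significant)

After WHERE (2 rows):
books.dept | books.owner
ops | alice
hr | alice
After SELECT (2 rows):
books.owner | books.dept
alice | ops
alice | hr

== RESULT ==
books.owner | books.dept
alice | ops
alice | hr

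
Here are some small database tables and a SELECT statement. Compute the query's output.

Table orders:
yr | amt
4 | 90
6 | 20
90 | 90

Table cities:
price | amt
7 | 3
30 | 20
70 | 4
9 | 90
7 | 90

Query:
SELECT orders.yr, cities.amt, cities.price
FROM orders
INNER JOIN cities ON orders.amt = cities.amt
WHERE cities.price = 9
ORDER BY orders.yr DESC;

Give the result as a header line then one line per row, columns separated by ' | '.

== RESULT ==
orders.yr | cities.amt | cities.price
90 | 90 | 9
4 | 90 | 9

Derivation:
After JOIN cities (5 rows):
orders.yr | orders.amt | cities.price | cities.amt
4 | 90 | 9 | 90
4 | 90 | 7 | 90
6 | 20 | 30 | 20
90 | 90 | 9 | 90
90 | 90 | 7 | 90
After WHERE (2 rows):
orders.yr | orders.amt | cities.price | cities.amt
4 | 90 | 9 | 90
90 | 90 | 9 | 90
After SELECT (2 rows):
orders.yr | cities.amt | cities.price
4 | 90 | 9
90 | 90 | 9
After ORDER BY (2 rows):
orders.yr | cities.amt | cities.price
90 | 90 | 9
4 | 90 | 9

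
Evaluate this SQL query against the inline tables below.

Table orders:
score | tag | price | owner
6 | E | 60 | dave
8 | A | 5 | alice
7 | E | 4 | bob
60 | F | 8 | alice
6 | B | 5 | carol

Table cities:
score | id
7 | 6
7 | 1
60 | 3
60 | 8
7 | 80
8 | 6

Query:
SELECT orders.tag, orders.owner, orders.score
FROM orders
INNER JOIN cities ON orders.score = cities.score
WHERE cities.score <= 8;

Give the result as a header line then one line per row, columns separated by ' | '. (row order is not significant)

After JOIN cities (6 rows):
orders.score | orders.tag | orders.price | orders.owner | cities.score | cities.id
8 | A | 5 | alice | 8 | 6
7 | E | 4 | bob | 7 | 6
7 | E | 4 | bob | 7 | 1
7 | E | 4 | bob | 7 | 80
60 | F | 8 | alice | 60 | 3
60 | F | 8 | alice | 60 | 8
After WHERE (4 rows):
orders.score | orders.tag | orders.price | orders.owner | cities.score | cities.id
8 | A | 5 | alice | 8 | 6
7 | E | 4 | bob | 7 | 6
7 | E | 4 | bob | 7 | 1
7 | E | 4 | bob | 7 | 80
After SELECT (4 rows):
orders.tag | orders.owner | orders.score
A | alice | 8
E | bob | 7
E | bob | 7
E | bob | 7

== RESULT ==
orders.tag | orders.owner | orders.score
A | alice | 8
E | bob | 7
E | bob | 7
E | bob | 7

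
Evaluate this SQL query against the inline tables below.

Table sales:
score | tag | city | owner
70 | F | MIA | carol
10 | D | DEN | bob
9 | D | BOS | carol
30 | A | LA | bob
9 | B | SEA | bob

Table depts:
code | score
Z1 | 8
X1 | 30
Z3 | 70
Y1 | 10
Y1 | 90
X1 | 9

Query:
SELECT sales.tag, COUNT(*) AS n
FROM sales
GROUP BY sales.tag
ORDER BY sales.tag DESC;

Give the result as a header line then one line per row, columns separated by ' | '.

== RESULT ==
sales.tag | n
F | 1
D | 2
B | 1
A | 1

Derivation:
After GROUP BY (4 rows):
sales.tag | n
F | 1
D | 2
A | 1
B | 1
After ORDER BY (4 rows):
sales.tag | n
F | 1
D | 2
B | 1
A | 1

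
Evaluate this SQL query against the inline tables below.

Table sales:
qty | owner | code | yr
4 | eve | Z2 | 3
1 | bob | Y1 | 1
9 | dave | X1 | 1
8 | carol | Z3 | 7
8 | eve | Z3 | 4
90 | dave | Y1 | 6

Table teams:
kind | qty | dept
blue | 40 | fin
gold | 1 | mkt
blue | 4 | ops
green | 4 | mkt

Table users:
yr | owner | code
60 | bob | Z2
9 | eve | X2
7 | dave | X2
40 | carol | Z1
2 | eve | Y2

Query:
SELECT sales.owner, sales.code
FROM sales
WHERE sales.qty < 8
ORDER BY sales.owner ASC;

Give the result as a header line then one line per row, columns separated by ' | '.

After WHERE (2 rows):
sales.qty | sales.owner | sales.code | sales.yr
4 | eve | Z2 | 3
1 | bob | Y1 | 1
After SELECT (2 rows):
sales.owner | sales.code
eve | Z2
bob | Y1
After ORDER BY (2 rows):
sales.owner | sales.code
bob | Y1
eve | Z2

== RESULT ==
sales.owner | sales.code
bob | Y1
eve | Z2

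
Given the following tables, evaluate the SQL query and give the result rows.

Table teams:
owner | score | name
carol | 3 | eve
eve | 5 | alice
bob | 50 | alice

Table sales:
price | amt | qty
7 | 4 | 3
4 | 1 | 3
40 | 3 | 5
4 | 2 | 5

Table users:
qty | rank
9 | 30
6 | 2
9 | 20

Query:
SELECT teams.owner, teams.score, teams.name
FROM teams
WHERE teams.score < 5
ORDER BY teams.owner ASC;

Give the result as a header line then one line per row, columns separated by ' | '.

== RESULT ==
teams.owner | teams.score | teams.name
carol | 3 | eve

Derivation:
After WHERE (1 rows):
teams.owner | teams.score | teams.name
carol | 3 | eve
After SELECT (1 rows):
teams.owner | teams.score | teams.name
carol | 3 | eve
After ORDER BY (1 rows):
teams.owner | teams.score | teams.name
carol | 3 | eve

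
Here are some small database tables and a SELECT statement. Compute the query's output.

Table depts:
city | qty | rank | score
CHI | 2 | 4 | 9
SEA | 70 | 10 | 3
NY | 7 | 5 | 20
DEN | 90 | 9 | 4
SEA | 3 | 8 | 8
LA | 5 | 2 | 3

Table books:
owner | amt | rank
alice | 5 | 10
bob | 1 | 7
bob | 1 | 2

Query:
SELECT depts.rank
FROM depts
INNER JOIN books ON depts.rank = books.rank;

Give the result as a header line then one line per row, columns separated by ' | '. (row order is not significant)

After JOIN books (2 rows):
depts.city | depts.qty | depts.rank | depts.score | books.owner | books.amt | books.rank
SEA | 70 | 10 | 3 | alice | 5 | 10
LA | 5 | 2 | 3 | bob | 1 | 2
After SELECT (2 rows):
depts.rank
10
2

== RESULT ==
depts.rank
10
2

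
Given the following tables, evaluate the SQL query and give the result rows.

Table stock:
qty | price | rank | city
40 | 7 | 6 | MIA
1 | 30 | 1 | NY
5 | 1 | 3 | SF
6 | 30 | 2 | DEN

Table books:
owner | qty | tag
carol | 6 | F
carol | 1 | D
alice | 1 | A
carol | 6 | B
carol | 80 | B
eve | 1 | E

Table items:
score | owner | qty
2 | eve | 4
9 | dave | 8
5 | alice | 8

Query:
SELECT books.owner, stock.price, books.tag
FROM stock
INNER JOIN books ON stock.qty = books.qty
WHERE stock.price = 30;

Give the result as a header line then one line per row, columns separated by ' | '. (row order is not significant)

After JOIN books (5 rows):
stock.qty | stock.price | stock.rank | stock.city | books.owner | books.qty | books.tag
1 | 30 | 1 | NY | carol | 1 | D
1 | 30 | 1 | NY | alice | 1 | A
1 | 30 | 1 | NY | eve | 1 | E
6 | 30 | 2 | DEN | carol | 6 | F
6 | 30 | 2 | DEN | carol | 6 | B
After WHERE (5 rows):
stock.qty | stock.price | stock.rank | stock.city | books.owner | books.qty | books.tag
1 | 30 | 1 | NY | carol | 1 | D
1 | 30 | 1 | NY | alice | 1 | A
1 | 30 | 1 | NY | eve | 1 | E
6 | 30 | 2 | DEN | carol | 6 | F
6 | 30 | 2 | DEN | carol | 6 | B
After SELECT (5 rows):
books.owner | stock.price | books.tag
carol | 30 | D
alice | 30 | A
eve | 30 | E
carol | 30 | F
carol | 30 | B

== RESULT ==
books.owner | stock.price | books.tag
carol | 30 | D
alice | 30 | A
eve | 30 | E
carol | 30 | F
carol | 30 | B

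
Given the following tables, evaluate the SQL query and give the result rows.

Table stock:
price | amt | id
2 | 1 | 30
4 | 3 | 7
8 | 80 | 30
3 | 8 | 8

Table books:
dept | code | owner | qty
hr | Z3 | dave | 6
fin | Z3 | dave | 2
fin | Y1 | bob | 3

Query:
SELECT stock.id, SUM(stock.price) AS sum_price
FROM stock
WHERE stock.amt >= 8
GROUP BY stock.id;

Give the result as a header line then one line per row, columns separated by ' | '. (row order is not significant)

After WHERE (2 rows):
stock.price | stock.amt | stock.id
8 | 80 | 30
3 | 8 | 8
After GROUP BY (2 rows):
stock.id | sum_price
30 | 8
8 | 3

== RESULT ==
stock.id | sum_price
30 | 8
8 | 3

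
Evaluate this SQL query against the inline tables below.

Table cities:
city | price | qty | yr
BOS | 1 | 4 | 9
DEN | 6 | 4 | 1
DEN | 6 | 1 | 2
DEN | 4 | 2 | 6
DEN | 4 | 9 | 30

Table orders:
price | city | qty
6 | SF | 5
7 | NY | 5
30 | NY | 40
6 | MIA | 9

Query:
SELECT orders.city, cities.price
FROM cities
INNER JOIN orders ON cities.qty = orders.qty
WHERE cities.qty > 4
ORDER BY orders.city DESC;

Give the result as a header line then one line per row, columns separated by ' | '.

== RESULT ==
orders.city | cities.price
MIA | 4

Derivation:
After JOIN orders (1 rows):
cities.city | cities.price | cities.qty | cities.yr | orders.price | orders.city | orders.qty
DEN | 4 | 9 | 30 | 6 | MIA | 9
After WHERE (1 rows):
cities.city | cities.price | cities.qty | cities.yr | orders.price | orders.city | orders.qty
DEN | 4 | 9 | 30 | 6 | MIA | 9
After SELECT (1 rows):
orders.city | cities.price
MIA | 4
After ORDER BY (1 rows):
orders.city | cities.price
MIA | 4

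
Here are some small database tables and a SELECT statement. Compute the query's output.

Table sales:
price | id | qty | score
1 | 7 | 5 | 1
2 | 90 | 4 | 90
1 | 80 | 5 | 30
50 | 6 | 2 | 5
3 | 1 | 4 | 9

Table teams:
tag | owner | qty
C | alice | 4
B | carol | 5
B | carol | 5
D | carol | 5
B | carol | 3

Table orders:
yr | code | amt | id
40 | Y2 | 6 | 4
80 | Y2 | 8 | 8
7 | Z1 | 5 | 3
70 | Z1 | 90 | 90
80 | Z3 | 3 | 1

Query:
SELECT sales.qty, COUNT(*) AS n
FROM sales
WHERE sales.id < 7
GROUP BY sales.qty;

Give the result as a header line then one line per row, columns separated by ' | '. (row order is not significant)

== RESULT ==
sales.qty | n
2 | 1
4 | 1

Derivation:
After WHERE (2 rows):
sales.price | sales.id | sales.qty | sales.score
50 | 6 | 2 | 5
3 | 1 | 4 | 9
After GROUP BY (2 rows):
sales.qty | n
2 | 1
4 | 1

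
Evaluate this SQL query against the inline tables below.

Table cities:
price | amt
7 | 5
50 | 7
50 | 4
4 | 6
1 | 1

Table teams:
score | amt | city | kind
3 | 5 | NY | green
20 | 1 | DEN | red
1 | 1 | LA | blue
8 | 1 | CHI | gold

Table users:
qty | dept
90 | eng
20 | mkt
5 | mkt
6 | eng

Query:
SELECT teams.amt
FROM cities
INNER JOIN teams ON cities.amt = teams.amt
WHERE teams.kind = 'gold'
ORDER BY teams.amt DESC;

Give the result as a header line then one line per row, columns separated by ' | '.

== RESULT ==
teams.amt
1

Derivation:
After JOIN teams (4 rows):
cities.price | cities.amt | teams.score | teams.amt | teams.city | teams.kind
7 | 5 | 3 | 5 | NY | green
1 | 1 | 20 | 1 | DEN | red
1 | 1 | 1 | 1 | LA | blue
1 | 1 | 8 | 1 | CHI | gold
After WHERE (1 rows):
cities.price | cities.amt | teams.score | teams.amt | teams.city | teams.kind
1 | 1 | 8 | 1 | CHI | gold
After SELECT (1 rows):
teams.amt
1
After ORDER BY (1 rows):
teams.amt
1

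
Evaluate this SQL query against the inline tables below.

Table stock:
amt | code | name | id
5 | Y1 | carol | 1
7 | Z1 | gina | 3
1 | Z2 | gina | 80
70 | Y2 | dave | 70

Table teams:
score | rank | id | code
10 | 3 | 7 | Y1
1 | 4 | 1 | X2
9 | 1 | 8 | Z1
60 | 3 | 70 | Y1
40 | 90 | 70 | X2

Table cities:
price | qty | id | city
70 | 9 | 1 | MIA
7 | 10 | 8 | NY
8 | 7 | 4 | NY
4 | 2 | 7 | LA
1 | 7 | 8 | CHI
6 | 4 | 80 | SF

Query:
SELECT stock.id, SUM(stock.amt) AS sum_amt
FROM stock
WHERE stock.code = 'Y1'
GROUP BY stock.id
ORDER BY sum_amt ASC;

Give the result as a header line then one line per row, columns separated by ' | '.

== RESULT ==
stock.id | sum_amt
1 | 5

Derivation:
After WHERE (1 rows):
stock.amt | stock.code | stock.name | stock.id
5 | Y1 | carol | 1
After GROUP BY (1 rows):
stock.id | sum_amt
1 | 5
After ORDER BY (1 rows):
stock.id | sum_amt
1 | 5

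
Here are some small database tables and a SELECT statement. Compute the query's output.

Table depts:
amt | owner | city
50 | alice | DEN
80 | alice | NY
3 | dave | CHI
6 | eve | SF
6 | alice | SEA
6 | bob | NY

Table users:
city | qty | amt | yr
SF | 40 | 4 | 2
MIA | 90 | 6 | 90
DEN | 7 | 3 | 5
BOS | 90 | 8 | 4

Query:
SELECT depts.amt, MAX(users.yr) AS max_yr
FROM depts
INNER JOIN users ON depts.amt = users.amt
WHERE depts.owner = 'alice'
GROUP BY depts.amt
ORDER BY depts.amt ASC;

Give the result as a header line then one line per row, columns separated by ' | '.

After JOIN users (4 rows):
depts.amt | depts.owner | depts.city | users.city | users.qty | users.amt | users.yr
3 | dave | CHI | DEN | 7 | 3 | 5
6 | eve | SF | MIA | 90 | 6 | 90
6 | alice | SEA | MIA | 90 | 6 | 90
6 | bob | NY | MIA | 90 | 6 | 90
After WHERE (1 rows):
depts.amt | depts.owner | depts.city | users.city | users.qty | users.amt | users.yr
6 | alice | SEA | MIA | 90 | 6 | 90
After GROUP BY (1 rows):
depts.amt | max_yr
6 | 90
After ORDER BY (1 rows):
depts.amt | max_yr
6 | 90

== RESULT ==
depts.amt | max_yr
6 | 90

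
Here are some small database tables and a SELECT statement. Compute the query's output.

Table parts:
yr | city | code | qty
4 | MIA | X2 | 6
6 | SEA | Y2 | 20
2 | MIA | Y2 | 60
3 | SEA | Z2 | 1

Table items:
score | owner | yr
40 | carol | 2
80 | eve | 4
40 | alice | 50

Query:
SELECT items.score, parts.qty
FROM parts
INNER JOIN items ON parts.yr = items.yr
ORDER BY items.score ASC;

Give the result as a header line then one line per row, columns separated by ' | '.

== RESULT ==
items.score | parts.qty
40 | 60
80 | 6

Derivation:
After JOIN items (2 rows):
parts.yr | parts.city | parts.code | parts.qty | items.score | items.owner | items.yr
4 | MIA | X2 | 6 | 80 | eve | 4
2 | MIA | Y2 | 60 | 40 | carol | 2
After SELECT (2 rows):
items.score | parts.qty
80 | 6
40 | 60
After ORDER BY (2 rows):
items.score | parts.qty
40 | 60
80 | 6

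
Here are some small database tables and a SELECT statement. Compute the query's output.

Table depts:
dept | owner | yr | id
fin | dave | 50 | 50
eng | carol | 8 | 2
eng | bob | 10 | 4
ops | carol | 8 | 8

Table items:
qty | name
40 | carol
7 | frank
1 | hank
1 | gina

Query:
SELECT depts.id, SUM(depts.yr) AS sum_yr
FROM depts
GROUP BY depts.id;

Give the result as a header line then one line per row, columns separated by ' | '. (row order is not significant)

== RESULT ==
depts.id | sum_yr
50 | 50
2 | 8
4 | 10
8 | 8

Derivation:
After GROUP BY (4 rows):
depts.id | sum_yr
50 | 50
2 | 8
4 | 10
8 | 8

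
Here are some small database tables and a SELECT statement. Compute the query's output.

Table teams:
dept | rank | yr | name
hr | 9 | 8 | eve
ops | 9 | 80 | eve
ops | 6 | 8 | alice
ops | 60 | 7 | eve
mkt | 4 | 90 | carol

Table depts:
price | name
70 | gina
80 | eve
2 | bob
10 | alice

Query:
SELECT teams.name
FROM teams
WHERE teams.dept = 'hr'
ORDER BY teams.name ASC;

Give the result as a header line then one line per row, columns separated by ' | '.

After WHERE (1 rows):
teams.dept | teams.rank | teams.yr | teams.name
hr | 9 | 8 | eve
After SELECT (1 rows):
teams.name
eve
After ORDER BY (1 rows):
teams.name
eve

== RESULT ==
teams.name
eve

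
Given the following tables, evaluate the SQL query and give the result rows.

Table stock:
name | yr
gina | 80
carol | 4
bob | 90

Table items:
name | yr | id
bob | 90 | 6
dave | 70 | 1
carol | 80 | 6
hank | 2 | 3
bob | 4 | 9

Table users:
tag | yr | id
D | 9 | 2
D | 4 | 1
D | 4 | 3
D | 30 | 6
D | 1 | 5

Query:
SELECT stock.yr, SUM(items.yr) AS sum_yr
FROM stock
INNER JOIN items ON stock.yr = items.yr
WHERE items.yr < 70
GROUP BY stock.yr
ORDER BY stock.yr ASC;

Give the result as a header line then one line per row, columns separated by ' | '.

== RESULT ==
stock.yr | sum_yr
4 | 4

Derivation:
After JOIN items (3 rows):
stock.name | stock.yr | items.name | items.yr | items.id
gina | 80 | carol | 80 | 6
carol | 4 | bob | 4 | 9
bob | 90 | bob | 90 | 6
After WHERE (1 rows):
stock.name | stock.yr | items.name | items.yr | items.id
carol | 4 | bob | 4 | 9
After GROUP BY (1 rows):
stock.yr | sum_yr
4 | 4
After ORDER BY (1 rows):
stock.yr | sum_yr
4 | 4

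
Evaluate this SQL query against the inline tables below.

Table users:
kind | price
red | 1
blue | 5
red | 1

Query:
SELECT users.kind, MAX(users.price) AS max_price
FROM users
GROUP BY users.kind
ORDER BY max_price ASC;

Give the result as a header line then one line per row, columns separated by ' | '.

After GROUP BY (2 rows):
users.kind | max_price
red | 1
blue | 5
After ORDER BY (2 rows):
users.kind | max_price
red | 1
blue | 5

== RESULT ==
users.kind | max_price
red | 1
blue | 5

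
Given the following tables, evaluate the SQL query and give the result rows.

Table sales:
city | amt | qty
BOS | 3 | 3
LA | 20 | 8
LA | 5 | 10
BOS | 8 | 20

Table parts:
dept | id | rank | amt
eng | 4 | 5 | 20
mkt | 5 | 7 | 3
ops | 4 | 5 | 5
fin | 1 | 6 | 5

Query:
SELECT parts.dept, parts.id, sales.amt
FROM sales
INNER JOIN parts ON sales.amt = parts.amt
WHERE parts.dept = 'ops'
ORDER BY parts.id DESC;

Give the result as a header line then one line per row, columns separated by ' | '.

After JOIN parts (4 rows):
sales.city | sales.amt | sales.qty | parts.dept | parts.id | parts.rank | parts.amt
BOS | 3 | 3 | mkt | 5 | 7 | 3
LA | 20 | 8 | eng | 4 | 5 | 20
LA | 5 | 10 | ops | 4 | 5 | 5
LA | 5 | 10 | fin | 1 | 6 | 5
After WHERE (1 rows):
sales.city | sales.amt | sales.qty | parts.dept | parts.id | parts.rank | parts.amt
LA | 5 | 10 | ops | 4 | 5 | 5
After SELECT (1 rows):
parts.dept | parts.id | sales.amt
ops | 4 | 5
After ORDER BY (1 rows):
parts.dept | parts.id | sales.amt
ops | 4 | 5

== RESULT ==
parts.dept | parts.id | sales.amt
ops | 4 | 5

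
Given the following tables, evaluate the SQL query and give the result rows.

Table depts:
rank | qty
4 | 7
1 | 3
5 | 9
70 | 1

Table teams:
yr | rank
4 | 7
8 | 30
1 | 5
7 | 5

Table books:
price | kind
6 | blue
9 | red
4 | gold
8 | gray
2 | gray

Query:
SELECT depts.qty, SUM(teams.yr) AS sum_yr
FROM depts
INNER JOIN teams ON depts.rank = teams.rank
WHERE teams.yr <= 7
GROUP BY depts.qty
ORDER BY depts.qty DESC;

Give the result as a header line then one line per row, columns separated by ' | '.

After JOIN teams (2 rows):
depts.rank | depts.qty | teams.yr | teams.rank
5 | 9 | 1 | 5
5 | 9 | 7 | 5
After WHERE (2 rows):
depts.rank | depts.qty | teams.yr | teams.rank
5 | 9 | 1 | 5
5 | 9 | 7 | 5
After GROUP BY (1 rows):
depts.qty | sum_yr
9 | 8
After ORDER BY (1 rows):
depts.qty | sum_yr
9 | 8

== RESULT ==
depts.qty | sum_yr
9 | 8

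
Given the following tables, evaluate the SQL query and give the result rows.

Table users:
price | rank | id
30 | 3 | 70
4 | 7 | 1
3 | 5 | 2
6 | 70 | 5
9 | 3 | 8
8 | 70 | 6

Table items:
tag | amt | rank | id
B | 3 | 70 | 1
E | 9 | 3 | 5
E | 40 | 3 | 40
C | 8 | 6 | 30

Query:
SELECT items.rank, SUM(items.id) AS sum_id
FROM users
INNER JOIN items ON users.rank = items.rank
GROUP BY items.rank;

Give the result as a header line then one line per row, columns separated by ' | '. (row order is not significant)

== RESULT ==
items.rank | sum_id
3 | 90
70 | 2

Derivation:
After JOIN items (6 rows):
users.price | users.rank | users.id | items.tag | items.amt | items.rank | items.id
30 | 3 | 70 | E | 9 | 3 | 5
30 | 3 | 70 | E | 40 | 3 | 40
6 | 70 | 5 | B | 3 | 70 | 1
9 | 3 | 8 | E | 9 | 3 | 5
9 | 3 | 8 | E | 40 | 3 | 40
8 | 70 | 6 | B | 3 | 70 | 1
After GROUP BY (2 rows):
items.rank | sum_id
3 | 90
70 | 2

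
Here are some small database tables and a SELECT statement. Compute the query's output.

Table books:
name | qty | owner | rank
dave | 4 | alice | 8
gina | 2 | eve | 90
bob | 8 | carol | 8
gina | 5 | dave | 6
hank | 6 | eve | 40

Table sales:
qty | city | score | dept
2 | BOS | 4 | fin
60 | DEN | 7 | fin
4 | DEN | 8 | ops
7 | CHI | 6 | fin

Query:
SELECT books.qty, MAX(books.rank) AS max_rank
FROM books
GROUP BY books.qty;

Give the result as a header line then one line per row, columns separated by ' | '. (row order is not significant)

== RESULT ==
books.qty | max_rank
4 | 8
2 | 90
8 | 8
5 | 6
6 | 40

Derivation:
After GROUP BY (5 rows):
books.qty | max_rank
4 | 8
2 | 90
8 | 8
5 | 6
6 | 40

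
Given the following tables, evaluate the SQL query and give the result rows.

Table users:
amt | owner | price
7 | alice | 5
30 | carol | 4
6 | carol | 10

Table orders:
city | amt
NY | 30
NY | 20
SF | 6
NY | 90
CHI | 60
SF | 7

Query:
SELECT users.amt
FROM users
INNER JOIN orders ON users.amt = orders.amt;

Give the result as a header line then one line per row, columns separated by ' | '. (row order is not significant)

After JOIN orders (3 rows):
users.amt | users.owner | users.price | orders.city | orders.amt
7 | alice | 5 | SF | 7
30 | carol | 4 | NY | 30
6 | carol | 10 | SF | 6
After SELECT (3 rows):
users.amt
7
30
6

== RESULT ==
users.amt
7
30
6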